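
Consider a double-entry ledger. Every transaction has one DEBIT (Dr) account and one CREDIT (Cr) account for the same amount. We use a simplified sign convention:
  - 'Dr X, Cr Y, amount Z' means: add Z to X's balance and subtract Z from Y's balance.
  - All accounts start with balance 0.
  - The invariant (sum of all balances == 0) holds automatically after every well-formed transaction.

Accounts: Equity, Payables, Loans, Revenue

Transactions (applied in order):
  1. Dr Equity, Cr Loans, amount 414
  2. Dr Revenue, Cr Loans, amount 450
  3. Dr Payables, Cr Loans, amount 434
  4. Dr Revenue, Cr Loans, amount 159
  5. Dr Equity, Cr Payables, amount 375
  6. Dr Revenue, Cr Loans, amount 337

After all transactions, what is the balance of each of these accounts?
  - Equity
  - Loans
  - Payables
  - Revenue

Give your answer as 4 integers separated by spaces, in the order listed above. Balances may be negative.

After txn 1 (Dr Equity, Cr Loans, amount 414): Equity=414 Loans=-414
After txn 2 (Dr Revenue, Cr Loans, amount 450): Equity=414 Loans=-864 Revenue=450
After txn 3 (Dr Payables, Cr Loans, amount 434): Equity=414 Loans=-1298 Payables=434 Revenue=450
After txn 4 (Dr Revenue, Cr Loans, amount 159): Equity=414 Loans=-1457 Payables=434 Revenue=609
After txn 5 (Dr Equity, Cr Payables, amount 375): Equity=789 Loans=-1457 Payables=59 Revenue=609
After txn 6 (Dr Revenue, Cr Loans, amount 337): Equity=789 Loans=-1794 Payables=59 Revenue=946

Answer: 789 -1794 59 946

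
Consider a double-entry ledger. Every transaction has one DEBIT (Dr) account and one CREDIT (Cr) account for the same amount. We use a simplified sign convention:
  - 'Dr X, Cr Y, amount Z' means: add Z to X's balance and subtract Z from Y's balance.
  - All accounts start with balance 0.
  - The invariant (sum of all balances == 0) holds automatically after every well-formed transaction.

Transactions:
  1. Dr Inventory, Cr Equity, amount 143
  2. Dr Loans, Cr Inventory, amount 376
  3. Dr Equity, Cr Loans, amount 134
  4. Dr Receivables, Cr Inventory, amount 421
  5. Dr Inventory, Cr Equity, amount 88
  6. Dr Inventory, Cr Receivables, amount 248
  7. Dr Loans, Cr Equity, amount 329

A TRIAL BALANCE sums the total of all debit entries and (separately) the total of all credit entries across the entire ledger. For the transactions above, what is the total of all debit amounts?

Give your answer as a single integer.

Txn 1: debit+=143
Txn 2: debit+=376
Txn 3: debit+=134
Txn 4: debit+=421
Txn 5: debit+=88
Txn 6: debit+=248
Txn 7: debit+=329
Total debits = 1739

Answer: 1739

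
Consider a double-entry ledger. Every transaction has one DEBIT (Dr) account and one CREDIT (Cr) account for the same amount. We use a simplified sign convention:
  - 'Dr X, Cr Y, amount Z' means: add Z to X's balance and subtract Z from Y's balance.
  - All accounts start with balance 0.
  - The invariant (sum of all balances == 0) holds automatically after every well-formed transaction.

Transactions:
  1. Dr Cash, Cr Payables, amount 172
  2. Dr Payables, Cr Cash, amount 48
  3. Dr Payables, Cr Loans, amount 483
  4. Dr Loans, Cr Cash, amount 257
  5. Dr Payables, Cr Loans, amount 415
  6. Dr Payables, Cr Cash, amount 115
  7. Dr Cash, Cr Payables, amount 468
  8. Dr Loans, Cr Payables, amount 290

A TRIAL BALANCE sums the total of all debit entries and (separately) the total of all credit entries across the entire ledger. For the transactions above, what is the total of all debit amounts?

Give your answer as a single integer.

Answer: 2248

Derivation:
Txn 1: debit+=172
Txn 2: debit+=48
Txn 3: debit+=483
Txn 4: debit+=257
Txn 5: debit+=415
Txn 6: debit+=115
Txn 7: debit+=468
Txn 8: debit+=290
Total debits = 2248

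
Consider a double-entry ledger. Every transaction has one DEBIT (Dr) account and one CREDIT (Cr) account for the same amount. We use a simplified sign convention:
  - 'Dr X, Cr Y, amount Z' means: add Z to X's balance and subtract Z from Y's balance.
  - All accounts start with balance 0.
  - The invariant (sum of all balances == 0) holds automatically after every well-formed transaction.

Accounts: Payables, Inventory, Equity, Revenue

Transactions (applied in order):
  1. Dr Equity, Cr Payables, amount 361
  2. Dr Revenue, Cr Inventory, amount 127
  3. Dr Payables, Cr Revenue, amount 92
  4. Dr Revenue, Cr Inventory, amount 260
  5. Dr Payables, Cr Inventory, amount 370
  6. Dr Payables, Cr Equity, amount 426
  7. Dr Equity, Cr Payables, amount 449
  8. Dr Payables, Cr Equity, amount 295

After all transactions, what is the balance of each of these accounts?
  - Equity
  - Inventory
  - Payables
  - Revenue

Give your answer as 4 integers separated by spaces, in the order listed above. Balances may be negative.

Answer: 89 -757 373 295

Derivation:
After txn 1 (Dr Equity, Cr Payables, amount 361): Equity=361 Payables=-361
After txn 2 (Dr Revenue, Cr Inventory, amount 127): Equity=361 Inventory=-127 Payables=-361 Revenue=127
After txn 3 (Dr Payables, Cr Revenue, amount 92): Equity=361 Inventory=-127 Payables=-269 Revenue=35
After txn 4 (Dr Revenue, Cr Inventory, amount 260): Equity=361 Inventory=-387 Payables=-269 Revenue=295
After txn 5 (Dr Payables, Cr Inventory, amount 370): Equity=361 Inventory=-757 Payables=101 Revenue=295
After txn 6 (Dr Payables, Cr Equity, amount 426): Equity=-65 Inventory=-757 Payables=527 Revenue=295
After txn 7 (Dr Equity, Cr Payables, amount 449): Equity=384 Inventory=-757 Payables=78 Revenue=295
After txn 8 (Dr Payables, Cr Equity, amount 295): Equity=89 Inventory=-757 Payables=373 Revenue=295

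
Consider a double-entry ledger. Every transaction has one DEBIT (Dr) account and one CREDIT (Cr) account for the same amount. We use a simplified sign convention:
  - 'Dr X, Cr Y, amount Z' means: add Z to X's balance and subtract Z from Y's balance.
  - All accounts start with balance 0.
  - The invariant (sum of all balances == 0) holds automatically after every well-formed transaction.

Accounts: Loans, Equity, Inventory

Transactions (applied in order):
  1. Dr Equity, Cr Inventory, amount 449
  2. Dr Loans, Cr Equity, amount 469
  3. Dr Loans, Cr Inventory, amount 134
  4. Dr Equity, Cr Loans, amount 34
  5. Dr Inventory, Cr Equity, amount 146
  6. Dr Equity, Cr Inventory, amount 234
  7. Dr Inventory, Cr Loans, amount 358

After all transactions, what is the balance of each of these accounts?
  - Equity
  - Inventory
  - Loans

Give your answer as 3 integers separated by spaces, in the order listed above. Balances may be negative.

Answer: 102 -313 211

Derivation:
After txn 1 (Dr Equity, Cr Inventory, amount 449): Equity=449 Inventory=-449
After txn 2 (Dr Loans, Cr Equity, amount 469): Equity=-20 Inventory=-449 Loans=469
After txn 3 (Dr Loans, Cr Inventory, amount 134): Equity=-20 Inventory=-583 Loans=603
After txn 4 (Dr Equity, Cr Loans, amount 34): Equity=14 Inventory=-583 Loans=569
After txn 5 (Dr Inventory, Cr Equity, amount 146): Equity=-132 Inventory=-437 Loans=569
After txn 6 (Dr Equity, Cr Inventory, amount 234): Equity=102 Inventory=-671 Loans=569
After txn 7 (Dr Inventory, Cr Loans, amount 358): Equity=102 Inventory=-313 Loans=211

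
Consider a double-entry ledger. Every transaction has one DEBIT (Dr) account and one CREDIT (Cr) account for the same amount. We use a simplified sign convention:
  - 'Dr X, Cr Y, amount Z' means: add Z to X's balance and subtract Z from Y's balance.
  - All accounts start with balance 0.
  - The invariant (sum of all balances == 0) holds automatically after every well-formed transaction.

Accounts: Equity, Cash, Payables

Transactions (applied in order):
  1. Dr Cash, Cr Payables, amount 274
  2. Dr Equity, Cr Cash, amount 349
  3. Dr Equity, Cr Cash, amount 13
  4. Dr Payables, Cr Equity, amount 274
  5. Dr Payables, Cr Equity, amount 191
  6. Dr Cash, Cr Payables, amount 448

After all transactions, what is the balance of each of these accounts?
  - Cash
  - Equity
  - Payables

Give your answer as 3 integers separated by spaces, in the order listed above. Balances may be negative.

After txn 1 (Dr Cash, Cr Payables, amount 274): Cash=274 Payables=-274
After txn 2 (Dr Equity, Cr Cash, amount 349): Cash=-75 Equity=349 Payables=-274
After txn 3 (Dr Equity, Cr Cash, amount 13): Cash=-88 Equity=362 Payables=-274
After txn 4 (Dr Payables, Cr Equity, amount 274): Cash=-88 Equity=88 Payables=0
After txn 5 (Dr Payables, Cr Equity, amount 191): Cash=-88 Equity=-103 Payables=191
After txn 6 (Dr Cash, Cr Payables, amount 448): Cash=360 Equity=-103 Payables=-257

Answer: 360 -103 -257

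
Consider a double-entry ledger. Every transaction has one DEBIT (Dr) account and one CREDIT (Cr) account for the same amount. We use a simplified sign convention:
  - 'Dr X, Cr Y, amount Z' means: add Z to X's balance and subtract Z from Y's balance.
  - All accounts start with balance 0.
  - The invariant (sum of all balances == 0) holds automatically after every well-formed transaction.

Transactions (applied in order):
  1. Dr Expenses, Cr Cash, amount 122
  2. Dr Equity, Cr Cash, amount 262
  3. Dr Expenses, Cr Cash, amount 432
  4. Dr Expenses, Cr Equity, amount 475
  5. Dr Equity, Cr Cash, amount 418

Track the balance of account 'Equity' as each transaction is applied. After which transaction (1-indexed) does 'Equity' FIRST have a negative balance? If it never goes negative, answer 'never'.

After txn 1: Equity=0
After txn 2: Equity=262
After txn 3: Equity=262
After txn 4: Equity=-213

Answer: 4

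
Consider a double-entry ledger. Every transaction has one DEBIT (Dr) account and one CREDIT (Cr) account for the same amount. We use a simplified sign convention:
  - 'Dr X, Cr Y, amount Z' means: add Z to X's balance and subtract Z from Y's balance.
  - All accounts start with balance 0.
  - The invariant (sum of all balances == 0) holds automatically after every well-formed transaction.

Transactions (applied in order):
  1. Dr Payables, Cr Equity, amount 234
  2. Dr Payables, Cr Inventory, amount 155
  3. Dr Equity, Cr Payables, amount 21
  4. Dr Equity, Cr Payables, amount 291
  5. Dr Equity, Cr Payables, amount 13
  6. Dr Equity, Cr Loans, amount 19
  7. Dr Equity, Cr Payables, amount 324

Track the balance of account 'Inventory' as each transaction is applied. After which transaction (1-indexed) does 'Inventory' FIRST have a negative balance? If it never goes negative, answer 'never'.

Answer: 2

Derivation:
After txn 1: Inventory=0
After txn 2: Inventory=-155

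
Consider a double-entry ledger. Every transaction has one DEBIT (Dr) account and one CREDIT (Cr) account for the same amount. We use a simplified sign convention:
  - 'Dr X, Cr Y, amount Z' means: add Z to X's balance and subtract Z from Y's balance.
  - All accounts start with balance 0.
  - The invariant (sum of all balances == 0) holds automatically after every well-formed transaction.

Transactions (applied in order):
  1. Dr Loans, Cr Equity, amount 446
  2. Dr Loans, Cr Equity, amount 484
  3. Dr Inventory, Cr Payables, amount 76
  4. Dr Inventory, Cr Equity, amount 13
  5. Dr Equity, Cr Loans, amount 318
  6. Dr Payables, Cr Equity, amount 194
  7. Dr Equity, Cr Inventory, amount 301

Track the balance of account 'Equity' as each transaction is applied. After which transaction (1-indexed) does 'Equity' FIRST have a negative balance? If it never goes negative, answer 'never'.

After txn 1: Equity=-446

Answer: 1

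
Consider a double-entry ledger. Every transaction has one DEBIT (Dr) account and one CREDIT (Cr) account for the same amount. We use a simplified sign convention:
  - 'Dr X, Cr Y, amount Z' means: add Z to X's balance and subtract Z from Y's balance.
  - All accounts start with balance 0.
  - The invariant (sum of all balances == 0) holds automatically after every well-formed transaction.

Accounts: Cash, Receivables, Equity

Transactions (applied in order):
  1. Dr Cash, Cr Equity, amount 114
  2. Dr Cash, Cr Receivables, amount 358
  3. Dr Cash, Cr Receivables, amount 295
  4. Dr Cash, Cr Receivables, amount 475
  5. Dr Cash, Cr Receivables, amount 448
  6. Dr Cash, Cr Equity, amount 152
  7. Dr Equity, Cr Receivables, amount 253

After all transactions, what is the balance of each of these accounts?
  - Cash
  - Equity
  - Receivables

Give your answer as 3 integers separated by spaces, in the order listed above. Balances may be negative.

Answer: 1842 -13 -1829

Derivation:
After txn 1 (Dr Cash, Cr Equity, amount 114): Cash=114 Equity=-114
After txn 2 (Dr Cash, Cr Receivables, amount 358): Cash=472 Equity=-114 Receivables=-358
After txn 3 (Dr Cash, Cr Receivables, amount 295): Cash=767 Equity=-114 Receivables=-653
After txn 4 (Dr Cash, Cr Receivables, amount 475): Cash=1242 Equity=-114 Receivables=-1128
After txn 5 (Dr Cash, Cr Receivables, amount 448): Cash=1690 Equity=-114 Receivables=-1576
After txn 6 (Dr Cash, Cr Equity, amount 152): Cash=1842 Equity=-266 Receivables=-1576
After txn 7 (Dr Equity, Cr Receivables, amount 253): Cash=1842 Equity=-13 Receivables=-1829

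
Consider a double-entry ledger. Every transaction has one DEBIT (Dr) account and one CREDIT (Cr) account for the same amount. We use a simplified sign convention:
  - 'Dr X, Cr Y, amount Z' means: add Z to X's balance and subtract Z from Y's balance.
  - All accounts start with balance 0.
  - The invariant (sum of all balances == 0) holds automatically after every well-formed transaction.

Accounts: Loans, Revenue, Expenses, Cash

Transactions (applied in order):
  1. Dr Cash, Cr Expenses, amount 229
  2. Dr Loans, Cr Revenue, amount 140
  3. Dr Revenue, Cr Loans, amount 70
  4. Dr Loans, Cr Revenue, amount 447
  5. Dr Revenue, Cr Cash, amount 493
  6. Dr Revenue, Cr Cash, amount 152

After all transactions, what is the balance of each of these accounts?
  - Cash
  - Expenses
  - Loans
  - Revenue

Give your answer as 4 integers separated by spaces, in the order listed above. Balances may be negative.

Answer: -416 -229 517 128

Derivation:
After txn 1 (Dr Cash, Cr Expenses, amount 229): Cash=229 Expenses=-229
After txn 2 (Dr Loans, Cr Revenue, amount 140): Cash=229 Expenses=-229 Loans=140 Revenue=-140
After txn 3 (Dr Revenue, Cr Loans, amount 70): Cash=229 Expenses=-229 Loans=70 Revenue=-70
After txn 4 (Dr Loans, Cr Revenue, amount 447): Cash=229 Expenses=-229 Loans=517 Revenue=-517
After txn 5 (Dr Revenue, Cr Cash, amount 493): Cash=-264 Expenses=-229 Loans=517 Revenue=-24
After txn 6 (Dr Revenue, Cr Cash, amount 152): Cash=-416 Expenses=-229 Loans=517 Revenue=128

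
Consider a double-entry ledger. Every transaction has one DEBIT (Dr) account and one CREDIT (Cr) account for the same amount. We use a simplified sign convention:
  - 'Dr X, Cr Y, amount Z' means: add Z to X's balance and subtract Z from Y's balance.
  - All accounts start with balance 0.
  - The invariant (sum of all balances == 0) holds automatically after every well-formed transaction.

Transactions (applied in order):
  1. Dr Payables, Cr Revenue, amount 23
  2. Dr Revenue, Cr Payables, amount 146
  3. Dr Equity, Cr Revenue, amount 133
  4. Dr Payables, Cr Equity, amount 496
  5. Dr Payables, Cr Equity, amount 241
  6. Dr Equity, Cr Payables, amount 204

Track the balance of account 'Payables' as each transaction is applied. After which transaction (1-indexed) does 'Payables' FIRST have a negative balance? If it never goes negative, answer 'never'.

After txn 1: Payables=23
After txn 2: Payables=-123

Answer: 2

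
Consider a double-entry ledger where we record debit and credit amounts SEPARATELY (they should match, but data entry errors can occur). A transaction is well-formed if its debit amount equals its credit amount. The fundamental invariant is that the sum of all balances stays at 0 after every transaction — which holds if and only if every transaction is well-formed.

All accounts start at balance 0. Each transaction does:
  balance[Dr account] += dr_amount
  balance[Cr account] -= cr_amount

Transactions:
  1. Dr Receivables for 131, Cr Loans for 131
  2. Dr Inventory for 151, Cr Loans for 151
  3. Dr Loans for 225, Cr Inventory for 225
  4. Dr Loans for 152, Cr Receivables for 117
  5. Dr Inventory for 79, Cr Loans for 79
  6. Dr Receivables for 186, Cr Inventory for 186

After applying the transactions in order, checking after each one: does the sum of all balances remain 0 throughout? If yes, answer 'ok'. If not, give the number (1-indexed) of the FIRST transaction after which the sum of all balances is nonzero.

Answer: 4

Derivation:
After txn 1: dr=131 cr=131 sum_balances=0
After txn 2: dr=151 cr=151 sum_balances=0
After txn 3: dr=225 cr=225 sum_balances=0
After txn 4: dr=152 cr=117 sum_balances=35
After txn 5: dr=79 cr=79 sum_balances=35
After txn 6: dr=186 cr=186 sum_balances=35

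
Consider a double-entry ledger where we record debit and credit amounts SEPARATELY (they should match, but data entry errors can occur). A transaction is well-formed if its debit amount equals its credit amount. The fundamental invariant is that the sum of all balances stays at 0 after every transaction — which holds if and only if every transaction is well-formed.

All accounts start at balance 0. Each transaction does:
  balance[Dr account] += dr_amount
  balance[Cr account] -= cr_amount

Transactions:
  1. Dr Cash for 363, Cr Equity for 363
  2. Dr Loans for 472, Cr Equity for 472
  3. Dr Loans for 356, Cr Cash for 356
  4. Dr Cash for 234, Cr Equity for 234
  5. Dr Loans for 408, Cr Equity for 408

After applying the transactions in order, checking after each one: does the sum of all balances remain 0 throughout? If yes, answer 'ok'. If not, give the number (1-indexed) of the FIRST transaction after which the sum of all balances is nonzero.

After txn 1: dr=363 cr=363 sum_balances=0
After txn 2: dr=472 cr=472 sum_balances=0
After txn 3: dr=356 cr=356 sum_balances=0
After txn 4: dr=234 cr=234 sum_balances=0
After txn 5: dr=408 cr=408 sum_balances=0

Answer: ok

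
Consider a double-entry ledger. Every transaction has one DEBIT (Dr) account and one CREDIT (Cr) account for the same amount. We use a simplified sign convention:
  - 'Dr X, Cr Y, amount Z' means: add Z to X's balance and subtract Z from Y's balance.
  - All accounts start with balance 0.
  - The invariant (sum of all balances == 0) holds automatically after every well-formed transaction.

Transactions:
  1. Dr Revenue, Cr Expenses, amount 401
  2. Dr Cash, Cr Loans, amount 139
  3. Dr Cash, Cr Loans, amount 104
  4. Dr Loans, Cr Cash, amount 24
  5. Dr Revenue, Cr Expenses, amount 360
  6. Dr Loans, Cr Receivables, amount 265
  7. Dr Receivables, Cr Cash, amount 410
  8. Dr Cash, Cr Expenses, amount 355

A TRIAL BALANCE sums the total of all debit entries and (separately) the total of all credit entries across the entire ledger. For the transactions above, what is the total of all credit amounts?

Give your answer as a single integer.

Answer: 2058

Derivation:
Txn 1: credit+=401
Txn 2: credit+=139
Txn 3: credit+=104
Txn 4: credit+=24
Txn 5: credit+=360
Txn 6: credit+=265
Txn 7: credit+=410
Txn 8: credit+=355
Total credits = 2058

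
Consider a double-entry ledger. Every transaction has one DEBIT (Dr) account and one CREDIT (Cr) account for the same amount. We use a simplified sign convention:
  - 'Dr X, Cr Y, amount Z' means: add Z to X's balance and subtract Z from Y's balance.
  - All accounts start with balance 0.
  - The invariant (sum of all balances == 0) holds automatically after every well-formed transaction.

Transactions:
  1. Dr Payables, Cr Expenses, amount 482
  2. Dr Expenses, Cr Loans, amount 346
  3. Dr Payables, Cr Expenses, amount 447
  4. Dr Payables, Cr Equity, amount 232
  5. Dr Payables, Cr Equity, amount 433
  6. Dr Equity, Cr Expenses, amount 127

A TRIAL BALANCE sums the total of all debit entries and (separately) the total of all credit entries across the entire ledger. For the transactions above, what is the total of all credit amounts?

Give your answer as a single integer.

Answer: 2067

Derivation:
Txn 1: credit+=482
Txn 2: credit+=346
Txn 3: credit+=447
Txn 4: credit+=232
Txn 5: credit+=433
Txn 6: credit+=127
Total credits = 2067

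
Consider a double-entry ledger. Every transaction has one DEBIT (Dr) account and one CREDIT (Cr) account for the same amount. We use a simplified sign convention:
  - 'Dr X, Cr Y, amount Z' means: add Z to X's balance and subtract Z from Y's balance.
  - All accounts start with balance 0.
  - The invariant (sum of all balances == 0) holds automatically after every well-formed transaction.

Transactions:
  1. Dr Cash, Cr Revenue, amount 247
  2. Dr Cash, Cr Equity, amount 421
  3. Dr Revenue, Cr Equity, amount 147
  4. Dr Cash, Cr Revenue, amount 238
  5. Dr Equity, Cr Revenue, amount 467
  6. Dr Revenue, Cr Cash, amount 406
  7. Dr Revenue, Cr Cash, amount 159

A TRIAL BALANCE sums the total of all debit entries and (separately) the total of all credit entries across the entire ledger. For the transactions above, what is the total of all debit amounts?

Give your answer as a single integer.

Answer: 2085

Derivation:
Txn 1: debit+=247
Txn 2: debit+=421
Txn 3: debit+=147
Txn 4: debit+=238
Txn 5: debit+=467
Txn 6: debit+=406
Txn 7: debit+=159
Total debits = 2085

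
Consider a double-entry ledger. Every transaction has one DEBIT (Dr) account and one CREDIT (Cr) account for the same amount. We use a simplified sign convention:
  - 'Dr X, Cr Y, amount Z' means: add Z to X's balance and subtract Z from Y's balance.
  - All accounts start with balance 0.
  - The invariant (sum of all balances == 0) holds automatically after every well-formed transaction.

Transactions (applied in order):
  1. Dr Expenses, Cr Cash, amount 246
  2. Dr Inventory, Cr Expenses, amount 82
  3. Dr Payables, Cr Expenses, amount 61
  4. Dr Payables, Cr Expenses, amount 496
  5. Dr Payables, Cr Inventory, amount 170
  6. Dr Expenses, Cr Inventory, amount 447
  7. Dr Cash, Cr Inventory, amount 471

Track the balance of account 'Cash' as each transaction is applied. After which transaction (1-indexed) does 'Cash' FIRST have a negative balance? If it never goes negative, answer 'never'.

After txn 1: Cash=-246

Answer: 1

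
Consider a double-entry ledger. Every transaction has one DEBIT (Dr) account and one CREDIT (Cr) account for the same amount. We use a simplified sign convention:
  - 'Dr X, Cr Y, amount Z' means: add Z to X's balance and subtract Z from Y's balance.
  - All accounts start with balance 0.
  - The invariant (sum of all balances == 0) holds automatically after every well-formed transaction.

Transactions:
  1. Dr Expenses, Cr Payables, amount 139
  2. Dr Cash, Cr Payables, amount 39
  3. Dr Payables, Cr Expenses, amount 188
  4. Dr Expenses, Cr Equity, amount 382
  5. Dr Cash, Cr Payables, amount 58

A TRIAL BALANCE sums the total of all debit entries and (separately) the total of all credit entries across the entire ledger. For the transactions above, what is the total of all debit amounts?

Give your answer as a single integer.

Txn 1: debit+=139
Txn 2: debit+=39
Txn 3: debit+=188
Txn 4: debit+=382
Txn 5: debit+=58
Total debits = 806

Answer: 806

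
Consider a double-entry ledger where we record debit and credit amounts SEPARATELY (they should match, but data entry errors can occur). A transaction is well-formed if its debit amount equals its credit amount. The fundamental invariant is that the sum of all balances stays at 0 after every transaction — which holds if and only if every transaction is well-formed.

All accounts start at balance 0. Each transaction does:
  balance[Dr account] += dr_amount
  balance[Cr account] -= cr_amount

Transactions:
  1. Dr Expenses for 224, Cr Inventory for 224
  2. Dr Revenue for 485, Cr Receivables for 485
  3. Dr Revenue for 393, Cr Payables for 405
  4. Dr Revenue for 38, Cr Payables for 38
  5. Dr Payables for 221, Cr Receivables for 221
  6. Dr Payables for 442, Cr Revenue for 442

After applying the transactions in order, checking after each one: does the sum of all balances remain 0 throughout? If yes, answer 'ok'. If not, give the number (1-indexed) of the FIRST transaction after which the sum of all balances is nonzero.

Answer: 3

Derivation:
After txn 1: dr=224 cr=224 sum_balances=0
After txn 2: dr=485 cr=485 sum_balances=0
After txn 3: dr=393 cr=405 sum_balances=-12
After txn 4: dr=38 cr=38 sum_balances=-12
After txn 5: dr=221 cr=221 sum_balances=-12
After txn 6: dr=442 cr=442 sum_balances=-12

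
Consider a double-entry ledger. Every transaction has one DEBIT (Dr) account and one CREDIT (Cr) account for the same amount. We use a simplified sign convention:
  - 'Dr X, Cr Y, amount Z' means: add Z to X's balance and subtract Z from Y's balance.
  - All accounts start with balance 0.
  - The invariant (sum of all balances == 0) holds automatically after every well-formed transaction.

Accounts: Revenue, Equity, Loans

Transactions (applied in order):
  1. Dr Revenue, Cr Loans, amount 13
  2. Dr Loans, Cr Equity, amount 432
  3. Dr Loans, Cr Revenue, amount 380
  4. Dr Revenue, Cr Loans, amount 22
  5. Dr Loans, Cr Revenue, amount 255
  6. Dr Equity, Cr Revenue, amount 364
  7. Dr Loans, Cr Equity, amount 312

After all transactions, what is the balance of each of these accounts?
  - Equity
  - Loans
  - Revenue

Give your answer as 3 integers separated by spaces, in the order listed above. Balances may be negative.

After txn 1 (Dr Revenue, Cr Loans, amount 13): Loans=-13 Revenue=13
After txn 2 (Dr Loans, Cr Equity, amount 432): Equity=-432 Loans=419 Revenue=13
After txn 3 (Dr Loans, Cr Revenue, amount 380): Equity=-432 Loans=799 Revenue=-367
After txn 4 (Dr Revenue, Cr Loans, amount 22): Equity=-432 Loans=777 Revenue=-345
After txn 5 (Dr Loans, Cr Revenue, amount 255): Equity=-432 Loans=1032 Revenue=-600
After txn 6 (Dr Equity, Cr Revenue, amount 364): Equity=-68 Loans=1032 Revenue=-964
After txn 7 (Dr Loans, Cr Equity, amount 312): Equity=-380 Loans=1344 Revenue=-964

Answer: -380 1344 -964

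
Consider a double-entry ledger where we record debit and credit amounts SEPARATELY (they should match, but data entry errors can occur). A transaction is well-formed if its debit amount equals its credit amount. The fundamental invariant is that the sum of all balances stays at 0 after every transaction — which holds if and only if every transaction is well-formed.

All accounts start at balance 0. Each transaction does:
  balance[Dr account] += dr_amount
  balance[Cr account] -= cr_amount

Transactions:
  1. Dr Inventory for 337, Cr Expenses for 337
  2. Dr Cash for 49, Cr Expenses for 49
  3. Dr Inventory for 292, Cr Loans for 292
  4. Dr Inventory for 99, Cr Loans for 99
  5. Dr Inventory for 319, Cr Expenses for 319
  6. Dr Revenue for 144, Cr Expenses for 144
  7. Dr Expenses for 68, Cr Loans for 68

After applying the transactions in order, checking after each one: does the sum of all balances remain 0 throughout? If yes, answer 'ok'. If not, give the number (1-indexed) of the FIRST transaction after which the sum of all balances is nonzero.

Answer: ok

Derivation:
After txn 1: dr=337 cr=337 sum_balances=0
After txn 2: dr=49 cr=49 sum_balances=0
After txn 3: dr=292 cr=292 sum_balances=0
After txn 4: dr=99 cr=99 sum_balances=0
After txn 5: dr=319 cr=319 sum_balances=0
After txn 6: dr=144 cr=144 sum_balances=0
After txn 7: dr=68 cr=68 sum_balances=0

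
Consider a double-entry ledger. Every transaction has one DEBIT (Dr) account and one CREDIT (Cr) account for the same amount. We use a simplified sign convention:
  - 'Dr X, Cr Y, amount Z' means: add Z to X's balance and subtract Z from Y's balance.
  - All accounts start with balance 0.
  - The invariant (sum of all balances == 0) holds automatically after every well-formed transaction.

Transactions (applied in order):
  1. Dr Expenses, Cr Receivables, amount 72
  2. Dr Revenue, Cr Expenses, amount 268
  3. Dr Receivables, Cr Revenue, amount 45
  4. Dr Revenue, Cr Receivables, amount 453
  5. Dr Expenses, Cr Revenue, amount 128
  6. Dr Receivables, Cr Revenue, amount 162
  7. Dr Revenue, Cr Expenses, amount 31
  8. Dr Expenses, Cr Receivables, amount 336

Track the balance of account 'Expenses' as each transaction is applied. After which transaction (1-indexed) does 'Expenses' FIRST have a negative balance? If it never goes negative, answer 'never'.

Answer: 2

Derivation:
After txn 1: Expenses=72
After txn 2: Expenses=-196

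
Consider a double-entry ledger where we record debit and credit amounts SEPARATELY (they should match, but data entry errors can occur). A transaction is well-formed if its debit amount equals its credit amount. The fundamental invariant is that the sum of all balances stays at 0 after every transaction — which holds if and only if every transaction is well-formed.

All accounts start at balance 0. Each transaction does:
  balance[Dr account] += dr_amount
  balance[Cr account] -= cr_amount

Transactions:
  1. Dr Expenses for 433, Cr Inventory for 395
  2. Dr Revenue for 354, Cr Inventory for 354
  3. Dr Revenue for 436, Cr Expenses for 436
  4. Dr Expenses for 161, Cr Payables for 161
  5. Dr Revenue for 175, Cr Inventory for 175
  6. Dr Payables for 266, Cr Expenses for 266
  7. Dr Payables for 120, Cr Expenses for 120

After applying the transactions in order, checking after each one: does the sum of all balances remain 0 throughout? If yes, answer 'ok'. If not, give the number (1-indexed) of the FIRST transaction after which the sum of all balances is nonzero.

After txn 1: dr=433 cr=395 sum_balances=38
After txn 2: dr=354 cr=354 sum_balances=38
After txn 3: dr=436 cr=436 sum_balances=38
After txn 4: dr=161 cr=161 sum_balances=38
After txn 5: dr=175 cr=175 sum_balances=38
After txn 6: dr=266 cr=266 sum_balances=38
After txn 7: dr=120 cr=120 sum_balances=38

Answer: 1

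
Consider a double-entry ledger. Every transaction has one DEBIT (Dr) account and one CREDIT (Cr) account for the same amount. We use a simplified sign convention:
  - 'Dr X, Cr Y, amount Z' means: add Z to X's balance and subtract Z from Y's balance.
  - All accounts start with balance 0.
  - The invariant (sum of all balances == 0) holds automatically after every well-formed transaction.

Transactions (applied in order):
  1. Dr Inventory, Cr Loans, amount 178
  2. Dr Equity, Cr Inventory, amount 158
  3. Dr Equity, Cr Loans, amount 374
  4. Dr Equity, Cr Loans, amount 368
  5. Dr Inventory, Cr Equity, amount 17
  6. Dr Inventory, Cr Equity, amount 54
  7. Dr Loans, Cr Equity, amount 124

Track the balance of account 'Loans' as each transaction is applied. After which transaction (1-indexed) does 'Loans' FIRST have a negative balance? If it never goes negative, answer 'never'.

Answer: 1

Derivation:
After txn 1: Loans=-178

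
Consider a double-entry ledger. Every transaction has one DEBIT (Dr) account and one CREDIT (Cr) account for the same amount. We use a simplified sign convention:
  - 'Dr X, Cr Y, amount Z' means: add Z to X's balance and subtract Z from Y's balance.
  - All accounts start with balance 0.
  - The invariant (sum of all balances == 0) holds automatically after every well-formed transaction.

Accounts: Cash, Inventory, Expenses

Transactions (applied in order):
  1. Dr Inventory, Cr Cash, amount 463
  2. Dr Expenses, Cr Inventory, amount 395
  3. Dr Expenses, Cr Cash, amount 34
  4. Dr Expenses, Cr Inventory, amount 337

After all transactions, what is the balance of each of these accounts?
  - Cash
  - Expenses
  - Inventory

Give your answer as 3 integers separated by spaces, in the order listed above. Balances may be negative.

Answer: -497 766 -269

Derivation:
After txn 1 (Dr Inventory, Cr Cash, amount 463): Cash=-463 Inventory=463
After txn 2 (Dr Expenses, Cr Inventory, amount 395): Cash=-463 Expenses=395 Inventory=68
After txn 3 (Dr Expenses, Cr Cash, amount 34): Cash=-497 Expenses=429 Inventory=68
After txn 4 (Dr Expenses, Cr Inventory, amount 337): Cash=-497 Expenses=766 Inventory=-269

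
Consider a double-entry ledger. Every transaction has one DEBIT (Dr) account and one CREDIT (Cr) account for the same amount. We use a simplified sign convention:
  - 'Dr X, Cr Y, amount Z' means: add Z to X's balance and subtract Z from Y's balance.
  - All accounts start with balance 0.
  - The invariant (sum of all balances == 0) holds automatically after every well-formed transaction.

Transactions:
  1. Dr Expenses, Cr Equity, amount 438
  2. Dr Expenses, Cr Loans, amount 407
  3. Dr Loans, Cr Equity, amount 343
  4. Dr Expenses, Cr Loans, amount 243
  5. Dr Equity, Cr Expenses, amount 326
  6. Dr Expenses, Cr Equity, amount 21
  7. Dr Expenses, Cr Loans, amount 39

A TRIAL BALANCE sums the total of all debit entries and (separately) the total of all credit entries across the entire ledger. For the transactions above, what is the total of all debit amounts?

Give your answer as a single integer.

Answer: 1817

Derivation:
Txn 1: debit+=438
Txn 2: debit+=407
Txn 3: debit+=343
Txn 4: debit+=243
Txn 5: debit+=326
Txn 6: debit+=21
Txn 7: debit+=39
Total debits = 1817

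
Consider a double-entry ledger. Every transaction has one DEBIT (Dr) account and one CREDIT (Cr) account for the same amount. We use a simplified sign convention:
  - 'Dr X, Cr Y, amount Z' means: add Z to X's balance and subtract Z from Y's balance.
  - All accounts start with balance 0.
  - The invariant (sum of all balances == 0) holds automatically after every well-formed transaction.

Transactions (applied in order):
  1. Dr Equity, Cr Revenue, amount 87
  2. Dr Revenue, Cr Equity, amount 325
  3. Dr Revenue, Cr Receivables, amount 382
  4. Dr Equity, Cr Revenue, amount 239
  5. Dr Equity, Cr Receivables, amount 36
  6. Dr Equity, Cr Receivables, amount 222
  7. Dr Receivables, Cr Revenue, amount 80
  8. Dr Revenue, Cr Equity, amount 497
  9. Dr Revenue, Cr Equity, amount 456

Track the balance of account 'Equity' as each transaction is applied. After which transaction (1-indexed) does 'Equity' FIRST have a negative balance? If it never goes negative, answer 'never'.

Answer: 2

Derivation:
After txn 1: Equity=87
After txn 2: Equity=-238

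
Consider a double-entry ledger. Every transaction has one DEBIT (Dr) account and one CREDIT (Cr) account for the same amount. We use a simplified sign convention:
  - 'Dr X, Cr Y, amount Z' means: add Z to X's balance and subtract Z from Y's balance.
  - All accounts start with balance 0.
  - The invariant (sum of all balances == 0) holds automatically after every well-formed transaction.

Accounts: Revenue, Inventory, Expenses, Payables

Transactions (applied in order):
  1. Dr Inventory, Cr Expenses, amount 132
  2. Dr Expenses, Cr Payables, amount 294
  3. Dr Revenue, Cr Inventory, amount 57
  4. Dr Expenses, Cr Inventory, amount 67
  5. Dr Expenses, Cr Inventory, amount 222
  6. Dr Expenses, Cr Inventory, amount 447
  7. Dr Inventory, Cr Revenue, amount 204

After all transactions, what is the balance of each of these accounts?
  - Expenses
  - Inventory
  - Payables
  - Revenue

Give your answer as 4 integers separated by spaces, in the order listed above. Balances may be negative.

Answer: 898 -457 -294 -147

Derivation:
After txn 1 (Dr Inventory, Cr Expenses, amount 132): Expenses=-132 Inventory=132
After txn 2 (Dr Expenses, Cr Payables, amount 294): Expenses=162 Inventory=132 Payables=-294
After txn 3 (Dr Revenue, Cr Inventory, amount 57): Expenses=162 Inventory=75 Payables=-294 Revenue=57
After txn 4 (Dr Expenses, Cr Inventory, amount 67): Expenses=229 Inventory=8 Payables=-294 Revenue=57
After txn 5 (Dr Expenses, Cr Inventory, amount 222): Expenses=451 Inventory=-214 Payables=-294 Revenue=57
After txn 6 (Dr Expenses, Cr Inventory, amount 447): Expenses=898 Inventory=-661 Payables=-294 Revenue=57
After txn 7 (Dr Inventory, Cr Revenue, amount 204): Expenses=898 Inventory=-457 Payables=-294 Revenue=-147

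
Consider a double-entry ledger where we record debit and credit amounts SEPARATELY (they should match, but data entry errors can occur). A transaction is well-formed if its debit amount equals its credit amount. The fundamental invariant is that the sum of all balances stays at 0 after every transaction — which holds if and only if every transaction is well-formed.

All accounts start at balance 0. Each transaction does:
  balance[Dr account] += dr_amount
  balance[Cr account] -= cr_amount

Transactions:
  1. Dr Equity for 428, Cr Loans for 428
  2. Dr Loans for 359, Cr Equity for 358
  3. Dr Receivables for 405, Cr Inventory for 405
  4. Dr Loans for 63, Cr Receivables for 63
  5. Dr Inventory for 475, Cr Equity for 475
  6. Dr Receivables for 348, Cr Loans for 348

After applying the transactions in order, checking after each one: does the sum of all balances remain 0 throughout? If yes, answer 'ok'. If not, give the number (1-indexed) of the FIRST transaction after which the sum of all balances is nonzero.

After txn 1: dr=428 cr=428 sum_balances=0
After txn 2: dr=359 cr=358 sum_balances=1
After txn 3: dr=405 cr=405 sum_balances=1
After txn 4: dr=63 cr=63 sum_balances=1
After txn 5: dr=475 cr=475 sum_balances=1
After txn 6: dr=348 cr=348 sum_balances=1

Answer: 2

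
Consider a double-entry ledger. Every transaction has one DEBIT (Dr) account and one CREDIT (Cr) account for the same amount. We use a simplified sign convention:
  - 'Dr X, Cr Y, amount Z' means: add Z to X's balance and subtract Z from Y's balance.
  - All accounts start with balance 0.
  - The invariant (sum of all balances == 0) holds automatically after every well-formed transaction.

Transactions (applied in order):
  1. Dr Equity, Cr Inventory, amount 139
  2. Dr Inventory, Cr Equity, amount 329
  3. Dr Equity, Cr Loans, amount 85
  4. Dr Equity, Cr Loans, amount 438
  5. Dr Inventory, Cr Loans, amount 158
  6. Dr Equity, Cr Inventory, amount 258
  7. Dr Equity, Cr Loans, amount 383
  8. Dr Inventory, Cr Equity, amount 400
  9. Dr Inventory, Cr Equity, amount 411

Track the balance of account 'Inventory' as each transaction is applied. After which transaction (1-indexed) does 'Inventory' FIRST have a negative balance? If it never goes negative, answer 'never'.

After txn 1: Inventory=-139

Answer: 1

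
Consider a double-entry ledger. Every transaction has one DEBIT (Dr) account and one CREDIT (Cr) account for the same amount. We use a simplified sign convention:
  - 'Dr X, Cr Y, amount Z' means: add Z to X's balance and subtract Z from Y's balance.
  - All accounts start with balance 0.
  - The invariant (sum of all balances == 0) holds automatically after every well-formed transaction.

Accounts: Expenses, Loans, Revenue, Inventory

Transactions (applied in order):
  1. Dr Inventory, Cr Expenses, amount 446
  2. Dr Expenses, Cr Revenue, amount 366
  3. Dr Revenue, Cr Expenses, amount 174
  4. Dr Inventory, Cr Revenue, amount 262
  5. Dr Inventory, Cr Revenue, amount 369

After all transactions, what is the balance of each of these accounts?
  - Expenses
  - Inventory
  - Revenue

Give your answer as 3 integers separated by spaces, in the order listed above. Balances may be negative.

After txn 1 (Dr Inventory, Cr Expenses, amount 446): Expenses=-446 Inventory=446
After txn 2 (Dr Expenses, Cr Revenue, amount 366): Expenses=-80 Inventory=446 Revenue=-366
After txn 3 (Dr Revenue, Cr Expenses, amount 174): Expenses=-254 Inventory=446 Revenue=-192
After txn 4 (Dr Inventory, Cr Revenue, amount 262): Expenses=-254 Inventory=708 Revenue=-454
After txn 5 (Dr Inventory, Cr Revenue, amount 369): Expenses=-254 Inventory=1077 Revenue=-823

Answer: -254 1077 -823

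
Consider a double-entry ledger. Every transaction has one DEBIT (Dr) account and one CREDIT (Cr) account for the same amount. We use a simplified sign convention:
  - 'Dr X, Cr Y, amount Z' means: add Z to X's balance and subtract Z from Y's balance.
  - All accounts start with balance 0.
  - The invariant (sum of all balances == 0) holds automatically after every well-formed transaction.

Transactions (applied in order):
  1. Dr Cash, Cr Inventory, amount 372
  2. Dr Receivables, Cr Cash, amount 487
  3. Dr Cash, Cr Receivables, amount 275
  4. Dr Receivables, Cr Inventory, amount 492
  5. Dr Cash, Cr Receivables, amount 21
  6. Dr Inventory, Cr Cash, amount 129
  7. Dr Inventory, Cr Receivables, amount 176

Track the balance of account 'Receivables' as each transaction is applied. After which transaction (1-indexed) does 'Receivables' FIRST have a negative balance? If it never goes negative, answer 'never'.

Answer: never

Derivation:
After txn 1: Receivables=0
After txn 2: Receivables=487
After txn 3: Receivables=212
After txn 4: Receivables=704
After txn 5: Receivables=683
After txn 6: Receivables=683
After txn 7: Receivables=507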